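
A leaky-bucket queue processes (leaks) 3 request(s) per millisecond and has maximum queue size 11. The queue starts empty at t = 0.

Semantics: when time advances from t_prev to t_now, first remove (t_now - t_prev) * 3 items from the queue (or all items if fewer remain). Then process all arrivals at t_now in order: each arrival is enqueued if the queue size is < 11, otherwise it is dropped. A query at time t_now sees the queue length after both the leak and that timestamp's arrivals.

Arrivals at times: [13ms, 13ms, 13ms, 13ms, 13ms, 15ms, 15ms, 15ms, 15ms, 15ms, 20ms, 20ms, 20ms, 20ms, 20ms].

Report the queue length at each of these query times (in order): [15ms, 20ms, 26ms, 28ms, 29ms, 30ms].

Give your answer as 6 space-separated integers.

Queue lengths at query times:
  query t=15ms: backlog = 5
  query t=20ms: backlog = 5
  query t=26ms: backlog = 0
  query t=28ms: backlog = 0
  query t=29ms: backlog = 0
  query t=30ms: backlog = 0

Answer: 5 5 0 0 0 0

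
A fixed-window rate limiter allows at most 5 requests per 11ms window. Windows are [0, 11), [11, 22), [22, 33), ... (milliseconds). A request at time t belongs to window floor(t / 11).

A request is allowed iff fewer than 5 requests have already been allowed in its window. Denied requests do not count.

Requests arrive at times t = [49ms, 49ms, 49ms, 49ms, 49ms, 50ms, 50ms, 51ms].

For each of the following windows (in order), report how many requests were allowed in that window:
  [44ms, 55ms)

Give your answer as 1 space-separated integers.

Answer: 5

Derivation:
Processing requests:
  req#1 t=49ms (window 4): ALLOW
  req#2 t=49ms (window 4): ALLOW
  req#3 t=49ms (window 4): ALLOW
  req#4 t=49ms (window 4): ALLOW
  req#5 t=49ms (window 4): ALLOW
  req#6 t=50ms (window 4): DENY
  req#7 t=50ms (window 4): DENY
  req#8 t=51ms (window 4): DENY

Allowed counts by window: 5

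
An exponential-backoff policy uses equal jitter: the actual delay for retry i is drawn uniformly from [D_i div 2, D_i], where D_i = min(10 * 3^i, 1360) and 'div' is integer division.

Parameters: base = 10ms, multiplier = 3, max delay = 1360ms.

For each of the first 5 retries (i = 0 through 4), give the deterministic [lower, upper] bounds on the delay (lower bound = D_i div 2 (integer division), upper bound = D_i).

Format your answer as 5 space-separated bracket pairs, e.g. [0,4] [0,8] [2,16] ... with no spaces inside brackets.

Computing bounds per retry:
  i=0: D_i=min(10*3^0,1360)=10, bounds=[5,10]
  i=1: D_i=min(10*3^1,1360)=30, bounds=[15,30]
  i=2: D_i=min(10*3^2,1360)=90, bounds=[45,90]
  i=3: D_i=min(10*3^3,1360)=270, bounds=[135,270]
  i=4: D_i=min(10*3^4,1360)=810, bounds=[405,810]

Answer: [5,10] [15,30] [45,90] [135,270] [405,810]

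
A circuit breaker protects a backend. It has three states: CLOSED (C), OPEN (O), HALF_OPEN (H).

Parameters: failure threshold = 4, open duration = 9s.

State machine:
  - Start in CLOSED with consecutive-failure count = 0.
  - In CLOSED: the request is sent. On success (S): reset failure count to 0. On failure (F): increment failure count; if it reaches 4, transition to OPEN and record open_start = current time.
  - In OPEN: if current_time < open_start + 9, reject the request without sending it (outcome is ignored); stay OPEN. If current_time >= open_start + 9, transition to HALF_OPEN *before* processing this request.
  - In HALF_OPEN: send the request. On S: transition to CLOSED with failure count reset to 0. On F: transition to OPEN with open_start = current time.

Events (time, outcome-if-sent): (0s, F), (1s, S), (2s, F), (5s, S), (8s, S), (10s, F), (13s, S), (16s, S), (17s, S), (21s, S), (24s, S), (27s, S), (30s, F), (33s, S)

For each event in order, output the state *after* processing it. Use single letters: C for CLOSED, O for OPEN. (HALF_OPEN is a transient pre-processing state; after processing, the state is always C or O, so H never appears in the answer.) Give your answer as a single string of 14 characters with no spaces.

Answer: CCCCCCCCCCCCCC

Derivation:
State after each event:
  event#1 t=0s outcome=F: state=CLOSED
  event#2 t=1s outcome=S: state=CLOSED
  event#3 t=2s outcome=F: state=CLOSED
  event#4 t=5s outcome=S: state=CLOSED
  event#5 t=8s outcome=S: state=CLOSED
  event#6 t=10s outcome=F: state=CLOSED
  event#7 t=13s outcome=S: state=CLOSED
  event#8 t=16s outcome=S: state=CLOSED
  event#9 t=17s outcome=S: state=CLOSED
  event#10 t=21s outcome=S: state=CLOSED
  event#11 t=24s outcome=S: state=CLOSED
  event#12 t=27s outcome=S: state=CLOSED
  event#13 t=30s outcome=F: state=CLOSED
  event#14 t=33s outcome=S: state=CLOSED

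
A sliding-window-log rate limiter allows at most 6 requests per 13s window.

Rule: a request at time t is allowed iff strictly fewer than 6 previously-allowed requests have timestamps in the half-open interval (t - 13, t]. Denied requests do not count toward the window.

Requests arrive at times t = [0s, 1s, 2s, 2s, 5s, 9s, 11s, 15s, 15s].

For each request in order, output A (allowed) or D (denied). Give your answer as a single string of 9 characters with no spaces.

Tracking allowed requests in the window:
  req#1 t=0s: ALLOW
  req#2 t=1s: ALLOW
  req#3 t=2s: ALLOW
  req#4 t=2s: ALLOW
  req#5 t=5s: ALLOW
  req#6 t=9s: ALLOW
  req#7 t=11s: DENY
  req#8 t=15s: ALLOW
  req#9 t=15s: ALLOW

Answer: AAAAAADAA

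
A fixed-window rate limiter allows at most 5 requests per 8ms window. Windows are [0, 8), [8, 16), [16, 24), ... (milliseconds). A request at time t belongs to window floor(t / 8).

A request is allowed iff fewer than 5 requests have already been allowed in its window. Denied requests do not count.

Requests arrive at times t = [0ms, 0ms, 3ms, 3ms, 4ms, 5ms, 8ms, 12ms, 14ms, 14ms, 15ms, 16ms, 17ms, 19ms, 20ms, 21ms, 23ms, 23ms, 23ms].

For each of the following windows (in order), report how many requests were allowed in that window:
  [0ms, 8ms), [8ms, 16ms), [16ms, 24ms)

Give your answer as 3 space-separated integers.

Answer: 5 5 5

Derivation:
Processing requests:
  req#1 t=0ms (window 0): ALLOW
  req#2 t=0ms (window 0): ALLOW
  req#3 t=3ms (window 0): ALLOW
  req#4 t=3ms (window 0): ALLOW
  req#5 t=4ms (window 0): ALLOW
  req#6 t=5ms (window 0): DENY
  req#7 t=8ms (window 1): ALLOW
  req#8 t=12ms (window 1): ALLOW
  req#9 t=14ms (window 1): ALLOW
  req#10 t=14ms (window 1): ALLOW
  req#11 t=15ms (window 1): ALLOW
  req#12 t=16ms (window 2): ALLOW
  req#13 t=17ms (window 2): ALLOW
  req#14 t=19ms (window 2): ALLOW
  req#15 t=20ms (window 2): ALLOW
  req#16 t=21ms (window 2): ALLOW
  req#17 t=23ms (window 2): DENY
  req#18 t=23ms (window 2): DENY
  req#19 t=23ms (window 2): DENY

Allowed counts by window: 5 5 5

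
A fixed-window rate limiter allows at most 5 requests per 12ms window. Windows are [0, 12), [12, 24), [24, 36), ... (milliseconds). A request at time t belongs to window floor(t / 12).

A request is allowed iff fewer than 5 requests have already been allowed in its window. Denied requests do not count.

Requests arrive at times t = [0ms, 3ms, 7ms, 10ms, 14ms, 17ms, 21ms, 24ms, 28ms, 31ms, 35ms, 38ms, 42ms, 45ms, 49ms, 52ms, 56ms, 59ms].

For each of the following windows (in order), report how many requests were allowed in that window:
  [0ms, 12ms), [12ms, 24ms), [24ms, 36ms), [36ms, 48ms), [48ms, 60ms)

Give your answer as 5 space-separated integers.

Processing requests:
  req#1 t=0ms (window 0): ALLOW
  req#2 t=3ms (window 0): ALLOW
  req#3 t=7ms (window 0): ALLOW
  req#4 t=10ms (window 0): ALLOW
  req#5 t=14ms (window 1): ALLOW
  req#6 t=17ms (window 1): ALLOW
  req#7 t=21ms (window 1): ALLOW
  req#8 t=24ms (window 2): ALLOW
  req#9 t=28ms (window 2): ALLOW
  req#10 t=31ms (window 2): ALLOW
  req#11 t=35ms (window 2): ALLOW
  req#12 t=38ms (window 3): ALLOW
  req#13 t=42ms (window 3): ALLOW
  req#14 t=45ms (window 3): ALLOW
  req#15 t=49ms (window 4): ALLOW
  req#16 t=52ms (window 4): ALLOW
  req#17 t=56ms (window 4): ALLOW
  req#18 t=59ms (window 4): ALLOW

Allowed counts by window: 4 3 4 3 4

Answer: 4 3 4 3 4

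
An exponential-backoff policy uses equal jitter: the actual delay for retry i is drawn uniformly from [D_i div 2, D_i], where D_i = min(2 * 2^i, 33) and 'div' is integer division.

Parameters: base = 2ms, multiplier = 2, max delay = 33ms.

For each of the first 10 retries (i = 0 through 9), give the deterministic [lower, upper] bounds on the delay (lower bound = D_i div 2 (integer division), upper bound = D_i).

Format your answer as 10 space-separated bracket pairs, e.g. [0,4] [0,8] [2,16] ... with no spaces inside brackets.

Computing bounds per retry:
  i=0: D_i=min(2*2^0,33)=2, bounds=[1,2]
  i=1: D_i=min(2*2^1,33)=4, bounds=[2,4]
  i=2: D_i=min(2*2^2,33)=8, bounds=[4,8]
  i=3: D_i=min(2*2^3,33)=16, bounds=[8,16]
  i=4: D_i=min(2*2^4,33)=32, bounds=[16,32]
  i=5: D_i=min(2*2^5,33)=33, bounds=[16,33]
  i=6: D_i=min(2*2^6,33)=33, bounds=[16,33]
  i=7: D_i=min(2*2^7,33)=33, bounds=[16,33]
  i=8: D_i=min(2*2^8,33)=33, bounds=[16,33]
  i=9: D_i=min(2*2^9,33)=33, bounds=[16,33]

Answer: [1,2] [2,4] [4,8] [8,16] [16,32] [16,33] [16,33] [16,33] [16,33] [16,33]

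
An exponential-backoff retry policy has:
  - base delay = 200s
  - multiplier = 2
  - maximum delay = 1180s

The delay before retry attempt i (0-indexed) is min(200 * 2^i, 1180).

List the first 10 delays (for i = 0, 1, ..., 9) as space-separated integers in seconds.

Computing each delay:
  i=0: min(200*2^0, 1180) = 200
  i=1: min(200*2^1, 1180) = 400
  i=2: min(200*2^2, 1180) = 800
  i=3: min(200*2^3, 1180) = 1180
  i=4: min(200*2^4, 1180) = 1180
  i=5: min(200*2^5, 1180) = 1180
  i=6: min(200*2^6, 1180) = 1180
  i=7: min(200*2^7, 1180) = 1180
  i=8: min(200*2^8, 1180) = 1180
  i=9: min(200*2^9, 1180) = 1180

Answer: 200 400 800 1180 1180 1180 1180 1180 1180 1180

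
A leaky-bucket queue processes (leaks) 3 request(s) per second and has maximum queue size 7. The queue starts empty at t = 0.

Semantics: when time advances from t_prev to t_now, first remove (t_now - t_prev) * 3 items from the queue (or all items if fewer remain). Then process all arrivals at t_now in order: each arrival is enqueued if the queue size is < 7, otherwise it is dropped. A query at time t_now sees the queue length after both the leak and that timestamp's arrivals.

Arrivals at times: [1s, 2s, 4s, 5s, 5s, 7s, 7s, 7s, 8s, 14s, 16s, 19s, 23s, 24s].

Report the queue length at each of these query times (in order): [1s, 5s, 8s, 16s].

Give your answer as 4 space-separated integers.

Queue lengths at query times:
  query t=1s: backlog = 1
  query t=5s: backlog = 2
  query t=8s: backlog = 1
  query t=16s: backlog = 1

Answer: 1 2 1 1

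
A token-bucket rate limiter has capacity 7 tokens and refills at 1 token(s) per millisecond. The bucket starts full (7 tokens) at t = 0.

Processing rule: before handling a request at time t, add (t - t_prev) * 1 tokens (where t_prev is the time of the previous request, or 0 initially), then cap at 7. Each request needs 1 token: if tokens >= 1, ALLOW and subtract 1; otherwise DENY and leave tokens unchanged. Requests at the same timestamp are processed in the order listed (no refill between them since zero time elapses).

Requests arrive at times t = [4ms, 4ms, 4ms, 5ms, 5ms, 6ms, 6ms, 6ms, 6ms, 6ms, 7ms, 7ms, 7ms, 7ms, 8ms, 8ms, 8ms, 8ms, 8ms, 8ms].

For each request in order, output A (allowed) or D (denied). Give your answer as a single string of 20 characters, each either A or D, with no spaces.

Simulating step by step:
  req#1 t=4ms: ALLOW
  req#2 t=4ms: ALLOW
  req#3 t=4ms: ALLOW
  req#4 t=5ms: ALLOW
  req#5 t=5ms: ALLOW
  req#6 t=6ms: ALLOW
  req#7 t=6ms: ALLOW
  req#8 t=6ms: ALLOW
  req#9 t=6ms: ALLOW
  req#10 t=6ms: DENY
  req#11 t=7ms: ALLOW
  req#12 t=7ms: DENY
  req#13 t=7ms: DENY
  req#14 t=7ms: DENY
  req#15 t=8ms: ALLOW
  req#16 t=8ms: DENY
  req#17 t=8ms: DENY
  req#18 t=8ms: DENY
  req#19 t=8ms: DENY
  req#20 t=8ms: DENY

Answer: AAAAAAAAADADDDADDDDD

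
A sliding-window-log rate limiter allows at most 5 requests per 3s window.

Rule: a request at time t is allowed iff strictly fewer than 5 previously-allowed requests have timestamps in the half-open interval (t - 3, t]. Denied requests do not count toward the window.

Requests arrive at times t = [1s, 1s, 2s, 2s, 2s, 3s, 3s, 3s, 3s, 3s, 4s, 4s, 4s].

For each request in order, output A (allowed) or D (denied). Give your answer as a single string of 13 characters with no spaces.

Answer: AAAAADDDDDAAD

Derivation:
Tracking allowed requests in the window:
  req#1 t=1s: ALLOW
  req#2 t=1s: ALLOW
  req#3 t=2s: ALLOW
  req#4 t=2s: ALLOW
  req#5 t=2s: ALLOW
  req#6 t=3s: DENY
  req#7 t=3s: DENY
  req#8 t=3s: DENY
  req#9 t=3s: DENY
  req#10 t=3s: DENY
  req#11 t=4s: ALLOW
  req#12 t=4s: ALLOW
  req#13 t=4s: DENY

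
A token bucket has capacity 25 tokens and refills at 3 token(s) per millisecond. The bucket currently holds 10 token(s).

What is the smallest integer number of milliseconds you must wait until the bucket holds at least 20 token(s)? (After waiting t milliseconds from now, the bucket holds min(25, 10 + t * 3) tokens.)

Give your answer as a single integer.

Need 10 + t * 3 >= 20, so t >= 10/3.
Smallest integer t = ceil(10/3) = 4.

Answer: 4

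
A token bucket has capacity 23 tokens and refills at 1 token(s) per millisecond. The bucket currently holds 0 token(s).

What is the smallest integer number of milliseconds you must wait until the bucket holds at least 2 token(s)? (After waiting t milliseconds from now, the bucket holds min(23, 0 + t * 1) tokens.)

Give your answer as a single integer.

Need 0 + t * 1 >= 2, so t >= 2/1.
Smallest integer t = ceil(2/1) = 2.

Answer: 2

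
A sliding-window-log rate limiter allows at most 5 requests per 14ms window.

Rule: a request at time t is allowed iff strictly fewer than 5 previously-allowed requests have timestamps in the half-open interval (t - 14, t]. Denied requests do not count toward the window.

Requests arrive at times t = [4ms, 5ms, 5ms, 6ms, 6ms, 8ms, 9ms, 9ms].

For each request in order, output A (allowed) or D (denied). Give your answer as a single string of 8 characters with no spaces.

Tracking allowed requests in the window:
  req#1 t=4ms: ALLOW
  req#2 t=5ms: ALLOW
  req#3 t=5ms: ALLOW
  req#4 t=6ms: ALLOW
  req#5 t=6ms: ALLOW
  req#6 t=8ms: DENY
  req#7 t=9ms: DENY
  req#8 t=9ms: DENY

Answer: AAAAADDD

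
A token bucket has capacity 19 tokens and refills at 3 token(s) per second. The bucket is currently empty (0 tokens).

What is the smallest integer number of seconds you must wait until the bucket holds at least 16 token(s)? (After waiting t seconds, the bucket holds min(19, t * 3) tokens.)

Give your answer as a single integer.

Need t * 3 >= 16, so t >= 16/3.
Smallest integer t = ceil(16/3) = 6.

Answer: 6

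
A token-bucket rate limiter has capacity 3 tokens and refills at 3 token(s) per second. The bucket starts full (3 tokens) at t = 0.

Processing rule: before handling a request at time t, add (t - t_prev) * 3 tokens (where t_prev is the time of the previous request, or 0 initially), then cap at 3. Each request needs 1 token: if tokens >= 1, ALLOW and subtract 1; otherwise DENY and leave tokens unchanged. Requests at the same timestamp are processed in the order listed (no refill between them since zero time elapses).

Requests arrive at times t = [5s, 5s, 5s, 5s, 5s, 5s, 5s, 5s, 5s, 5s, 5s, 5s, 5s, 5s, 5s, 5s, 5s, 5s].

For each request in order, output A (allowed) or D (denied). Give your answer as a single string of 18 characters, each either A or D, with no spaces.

Simulating step by step:
  req#1 t=5s: ALLOW
  req#2 t=5s: ALLOW
  req#3 t=5s: ALLOW
  req#4 t=5s: DENY
  req#5 t=5s: DENY
  req#6 t=5s: DENY
  req#7 t=5s: DENY
  req#8 t=5s: DENY
  req#9 t=5s: DENY
  req#10 t=5s: DENY
  req#11 t=5s: DENY
  req#12 t=5s: DENY
  req#13 t=5s: DENY
  req#14 t=5s: DENY
  req#15 t=5s: DENY
  req#16 t=5s: DENY
  req#17 t=5s: DENY
  req#18 t=5s: DENY

Answer: AAADDDDDDDDDDDDDDD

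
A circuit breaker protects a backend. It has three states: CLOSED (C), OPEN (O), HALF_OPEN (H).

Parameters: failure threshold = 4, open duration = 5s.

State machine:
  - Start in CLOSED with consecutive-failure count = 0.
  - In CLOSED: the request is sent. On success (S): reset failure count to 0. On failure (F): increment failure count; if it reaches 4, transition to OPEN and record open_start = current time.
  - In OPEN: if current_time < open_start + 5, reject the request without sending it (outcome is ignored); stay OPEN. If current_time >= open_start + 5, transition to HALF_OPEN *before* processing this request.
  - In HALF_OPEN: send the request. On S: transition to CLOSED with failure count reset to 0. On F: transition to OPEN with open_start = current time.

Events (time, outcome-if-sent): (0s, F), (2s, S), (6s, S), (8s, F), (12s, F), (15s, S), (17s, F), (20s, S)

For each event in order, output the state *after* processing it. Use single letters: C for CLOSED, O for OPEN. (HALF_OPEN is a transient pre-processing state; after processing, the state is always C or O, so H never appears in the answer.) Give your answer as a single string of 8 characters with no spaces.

State after each event:
  event#1 t=0s outcome=F: state=CLOSED
  event#2 t=2s outcome=S: state=CLOSED
  event#3 t=6s outcome=S: state=CLOSED
  event#4 t=8s outcome=F: state=CLOSED
  event#5 t=12s outcome=F: state=CLOSED
  event#6 t=15s outcome=S: state=CLOSED
  event#7 t=17s outcome=F: state=CLOSED
  event#8 t=20s outcome=S: state=CLOSED

Answer: CCCCCCCC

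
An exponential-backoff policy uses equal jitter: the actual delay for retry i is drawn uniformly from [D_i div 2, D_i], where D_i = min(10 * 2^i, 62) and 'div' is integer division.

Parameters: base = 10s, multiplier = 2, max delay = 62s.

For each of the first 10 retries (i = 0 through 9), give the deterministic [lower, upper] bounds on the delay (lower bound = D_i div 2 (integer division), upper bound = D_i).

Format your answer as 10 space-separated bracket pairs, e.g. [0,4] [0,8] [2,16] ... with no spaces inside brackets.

Computing bounds per retry:
  i=0: D_i=min(10*2^0,62)=10, bounds=[5,10]
  i=1: D_i=min(10*2^1,62)=20, bounds=[10,20]
  i=2: D_i=min(10*2^2,62)=40, bounds=[20,40]
  i=3: D_i=min(10*2^3,62)=62, bounds=[31,62]
  i=4: D_i=min(10*2^4,62)=62, bounds=[31,62]
  i=5: D_i=min(10*2^5,62)=62, bounds=[31,62]
  i=6: D_i=min(10*2^6,62)=62, bounds=[31,62]
  i=7: D_i=min(10*2^7,62)=62, bounds=[31,62]
  i=8: D_i=min(10*2^8,62)=62, bounds=[31,62]
  i=9: D_i=min(10*2^9,62)=62, bounds=[31,62]

Answer: [5,10] [10,20] [20,40] [31,62] [31,62] [31,62] [31,62] [31,62] [31,62] [31,62]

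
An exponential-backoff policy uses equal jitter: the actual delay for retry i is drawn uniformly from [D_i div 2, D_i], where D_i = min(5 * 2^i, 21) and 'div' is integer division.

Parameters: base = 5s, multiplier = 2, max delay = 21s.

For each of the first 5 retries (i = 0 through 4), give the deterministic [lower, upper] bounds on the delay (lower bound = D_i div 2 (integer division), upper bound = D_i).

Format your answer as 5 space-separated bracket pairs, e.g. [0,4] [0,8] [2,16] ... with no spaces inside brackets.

Computing bounds per retry:
  i=0: D_i=min(5*2^0,21)=5, bounds=[2,5]
  i=1: D_i=min(5*2^1,21)=10, bounds=[5,10]
  i=2: D_i=min(5*2^2,21)=20, bounds=[10,20]
  i=3: D_i=min(5*2^3,21)=21, bounds=[10,21]
  i=4: D_i=min(5*2^4,21)=21, bounds=[10,21]

Answer: [2,5] [5,10] [10,20] [10,21] [10,21]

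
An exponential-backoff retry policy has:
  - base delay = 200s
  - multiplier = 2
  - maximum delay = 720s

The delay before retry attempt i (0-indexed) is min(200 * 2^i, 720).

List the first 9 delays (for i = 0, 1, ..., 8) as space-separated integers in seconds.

Computing each delay:
  i=0: min(200*2^0, 720) = 200
  i=1: min(200*2^1, 720) = 400
  i=2: min(200*2^2, 720) = 720
  i=3: min(200*2^3, 720) = 720
  i=4: min(200*2^4, 720) = 720
  i=5: min(200*2^5, 720) = 720
  i=6: min(200*2^6, 720) = 720
  i=7: min(200*2^7, 720) = 720
  i=8: min(200*2^8, 720) = 720

Answer: 200 400 720 720 720 720 720 720 720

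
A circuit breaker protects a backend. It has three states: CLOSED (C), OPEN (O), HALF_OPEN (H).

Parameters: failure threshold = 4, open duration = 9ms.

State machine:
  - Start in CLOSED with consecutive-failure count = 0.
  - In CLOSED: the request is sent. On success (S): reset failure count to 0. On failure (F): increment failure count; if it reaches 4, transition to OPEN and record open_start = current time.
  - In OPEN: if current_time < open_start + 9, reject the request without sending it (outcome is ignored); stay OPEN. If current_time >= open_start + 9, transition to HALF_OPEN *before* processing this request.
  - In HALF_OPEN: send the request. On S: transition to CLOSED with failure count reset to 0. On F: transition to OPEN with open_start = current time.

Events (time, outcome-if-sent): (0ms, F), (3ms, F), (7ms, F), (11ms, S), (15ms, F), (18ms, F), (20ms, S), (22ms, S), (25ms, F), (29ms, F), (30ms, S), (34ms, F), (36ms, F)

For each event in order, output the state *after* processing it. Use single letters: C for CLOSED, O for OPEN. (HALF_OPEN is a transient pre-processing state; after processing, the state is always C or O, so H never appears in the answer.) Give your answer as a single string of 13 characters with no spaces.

State after each event:
  event#1 t=0ms outcome=F: state=CLOSED
  event#2 t=3ms outcome=F: state=CLOSED
  event#3 t=7ms outcome=F: state=CLOSED
  event#4 t=11ms outcome=S: state=CLOSED
  event#5 t=15ms outcome=F: state=CLOSED
  event#6 t=18ms outcome=F: state=CLOSED
  event#7 t=20ms outcome=S: state=CLOSED
  event#8 t=22ms outcome=S: state=CLOSED
  event#9 t=25ms outcome=F: state=CLOSED
  event#10 t=29ms outcome=F: state=CLOSED
  event#11 t=30ms outcome=S: state=CLOSED
  event#12 t=34ms outcome=F: state=CLOSED
  event#13 t=36ms outcome=F: state=CLOSED

Answer: CCCCCCCCCCCCC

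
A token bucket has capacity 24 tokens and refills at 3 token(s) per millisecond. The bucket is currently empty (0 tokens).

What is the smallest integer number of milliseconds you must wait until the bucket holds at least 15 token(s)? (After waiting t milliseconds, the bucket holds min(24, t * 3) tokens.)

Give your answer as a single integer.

Need t * 3 >= 15, so t >= 15/3.
Smallest integer t = ceil(15/3) = 5.

Answer: 5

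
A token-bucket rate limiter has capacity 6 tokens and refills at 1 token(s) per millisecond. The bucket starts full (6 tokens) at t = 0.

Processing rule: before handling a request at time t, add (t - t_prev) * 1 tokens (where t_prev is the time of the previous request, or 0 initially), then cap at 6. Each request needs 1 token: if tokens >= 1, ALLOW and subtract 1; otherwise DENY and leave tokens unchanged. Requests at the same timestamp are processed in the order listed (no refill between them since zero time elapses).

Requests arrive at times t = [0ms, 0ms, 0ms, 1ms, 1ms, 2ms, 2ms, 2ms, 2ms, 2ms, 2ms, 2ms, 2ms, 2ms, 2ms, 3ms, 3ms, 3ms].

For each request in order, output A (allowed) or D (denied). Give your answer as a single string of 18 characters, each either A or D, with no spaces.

Simulating step by step:
  req#1 t=0ms: ALLOW
  req#2 t=0ms: ALLOW
  req#3 t=0ms: ALLOW
  req#4 t=1ms: ALLOW
  req#5 t=1ms: ALLOW
  req#6 t=2ms: ALLOW
  req#7 t=2ms: ALLOW
  req#8 t=2ms: ALLOW
  req#9 t=2ms: DENY
  req#10 t=2ms: DENY
  req#11 t=2ms: DENY
  req#12 t=2ms: DENY
  req#13 t=2ms: DENY
  req#14 t=2ms: DENY
  req#15 t=2ms: DENY
  req#16 t=3ms: ALLOW
  req#17 t=3ms: DENY
  req#18 t=3ms: DENY

Answer: AAAAAAAADDDDDDDADD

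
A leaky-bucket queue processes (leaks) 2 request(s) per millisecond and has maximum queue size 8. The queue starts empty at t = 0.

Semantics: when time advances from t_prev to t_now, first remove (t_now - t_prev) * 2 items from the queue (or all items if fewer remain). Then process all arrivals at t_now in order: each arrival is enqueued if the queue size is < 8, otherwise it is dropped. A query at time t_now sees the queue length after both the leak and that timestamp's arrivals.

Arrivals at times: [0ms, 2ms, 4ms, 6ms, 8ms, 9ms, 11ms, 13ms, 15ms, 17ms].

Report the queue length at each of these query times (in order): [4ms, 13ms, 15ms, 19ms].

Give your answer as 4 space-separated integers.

Answer: 1 1 1 0

Derivation:
Queue lengths at query times:
  query t=4ms: backlog = 1
  query t=13ms: backlog = 1
  query t=15ms: backlog = 1
  query t=19ms: backlog = 0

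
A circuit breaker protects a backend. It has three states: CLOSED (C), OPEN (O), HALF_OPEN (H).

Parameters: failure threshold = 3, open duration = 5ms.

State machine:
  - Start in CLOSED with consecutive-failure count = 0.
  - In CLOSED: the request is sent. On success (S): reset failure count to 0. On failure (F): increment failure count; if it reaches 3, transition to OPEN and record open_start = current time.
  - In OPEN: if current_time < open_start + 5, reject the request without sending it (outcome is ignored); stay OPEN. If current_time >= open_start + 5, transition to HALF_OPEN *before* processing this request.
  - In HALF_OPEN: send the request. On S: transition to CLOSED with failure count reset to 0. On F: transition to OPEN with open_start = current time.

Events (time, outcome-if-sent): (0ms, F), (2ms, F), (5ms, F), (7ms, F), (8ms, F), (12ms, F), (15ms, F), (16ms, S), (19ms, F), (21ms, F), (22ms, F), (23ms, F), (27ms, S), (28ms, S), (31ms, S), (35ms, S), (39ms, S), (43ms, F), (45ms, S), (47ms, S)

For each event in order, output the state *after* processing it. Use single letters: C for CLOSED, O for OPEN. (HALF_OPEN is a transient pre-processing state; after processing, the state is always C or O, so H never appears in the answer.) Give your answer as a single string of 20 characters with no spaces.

State after each event:
  event#1 t=0ms outcome=F: state=CLOSED
  event#2 t=2ms outcome=F: state=CLOSED
  event#3 t=5ms outcome=F: state=OPEN
  event#4 t=7ms outcome=F: state=OPEN
  event#5 t=8ms outcome=F: state=OPEN
  event#6 t=12ms outcome=F: state=OPEN
  event#7 t=15ms outcome=F: state=OPEN
  event#8 t=16ms outcome=S: state=OPEN
  event#9 t=19ms outcome=F: state=OPEN
  event#10 t=21ms outcome=F: state=OPEN
  event#11 t=22ms outcome=F: state=OPEN
  event#12 t=23ms outcome=F: state=OPEN
  event#13 t=27ms outcome=S: state=CLOSED
  event#14 t=28ms outcome=S: state=CLOSED
  event#15 t=31ms outcome=S: state=CLOSED
  event#16 t=35ms outcome=S: state=CLOSED
  event#17 t=39ms outcome=S: state=CLOSED
  event#18 t=43ms outcome=F: state=CLOSED
  event#19 t=45ms outcome=S: state=CLOSED
  event#20 t=47ms outcome=S: state=CLOSED

Answer: CCOOOOOOOOOOCCCCCCCC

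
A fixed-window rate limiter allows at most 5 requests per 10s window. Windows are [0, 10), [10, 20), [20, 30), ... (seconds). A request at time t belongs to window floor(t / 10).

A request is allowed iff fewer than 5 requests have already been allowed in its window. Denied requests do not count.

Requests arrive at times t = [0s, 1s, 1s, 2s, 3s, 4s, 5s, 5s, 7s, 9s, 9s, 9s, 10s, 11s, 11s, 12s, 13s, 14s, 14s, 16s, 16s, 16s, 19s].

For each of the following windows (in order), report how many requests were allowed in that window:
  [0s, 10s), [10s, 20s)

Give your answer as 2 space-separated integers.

Answer: 5 5

Derivation:
Processing requests:
  req#1 t=0s (window 0): ALLOW
  req#2 t=1s (window 0): ALLOW
  req#3 t=1s (window 0): ALLOW
  req#4 t=2s (window 0): ALLOW
  req#5 t=3s (window 0): ALLOW
  req#6 t=4s (window 0): DENY
  req#7 t=5s (window 0): DENY
  req#8 t=5s (window 0): DENY
  req#9 t=7s (window 0): DENY
  req#10 t=9s (window 0): DENY
  req#11 t=9s (window 0): DENY
  req#12 t=9s (window 0): DENY
  req#13 t=10s (window 1): ALLOW
  req#14 t=11s (window 1): ALLOW
  req#15 t=11s (window 1): ALLOW
  req#16 t=12s (window 1): ALLOW
  req#17 t=13s (window 1): ALLOW
  req#18 t=14s (window 1): DENY
  req#19 t=14s (window 1): DENY
  req#20 t=16s (window 1): DENY
  req#21 t=16s (window 1): DENY
  req#22 t=16s (window 1): DENY
  req#23 t=19s (window 1): DENY

Allowed counts by window: 5 5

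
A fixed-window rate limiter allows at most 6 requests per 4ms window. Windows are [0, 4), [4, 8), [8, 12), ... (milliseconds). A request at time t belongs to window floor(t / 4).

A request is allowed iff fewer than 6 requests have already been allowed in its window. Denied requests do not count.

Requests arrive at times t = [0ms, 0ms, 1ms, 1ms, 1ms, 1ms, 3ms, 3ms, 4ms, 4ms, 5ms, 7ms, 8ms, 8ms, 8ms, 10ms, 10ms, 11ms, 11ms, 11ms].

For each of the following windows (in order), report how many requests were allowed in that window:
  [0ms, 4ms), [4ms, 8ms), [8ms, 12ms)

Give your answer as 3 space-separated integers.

Answer: 6 4 6

Derivation:
Processing requests:
  req#1 t=0ms (window 0): ALLOW
  req#2 t=0ms (window 0): ALLOW
  req#3 t=1ms (window 0): ALLOW
  req#4 t=1ms (window 0): ALLOW
  req#5 t=1ms (window 0): ALLOW
  req#6 t=1ms (window 0): ALLOW
  req#7 t=3ms (window 0): DENY
  req#8 t=3ms (window 0): DENY
  req#9 t=4ms (window 1): ALLOW
  req#10 t=4ms (window 1): ALLOW
  req#11 t=5ms (window 1): ALLOW
  req#12 t=7ms (window 1): ALLOW
  req#13 t=8ms (window 2): ALLOW
  req#14 t=8ms (window 2): ALLOW
  req#15 t=8ms (window 2): ALLOW
  req#16 t=10ms (window 2): ALLOW
  req#17 t=10ms (window 2): ALLOW
  req#18 t=11ms (window 2): ALLOW
  req#19 t=11ms (window 2): DENY
  req#20 t=11ms (window 2): DENY

Allowed counts by window: 6 4 6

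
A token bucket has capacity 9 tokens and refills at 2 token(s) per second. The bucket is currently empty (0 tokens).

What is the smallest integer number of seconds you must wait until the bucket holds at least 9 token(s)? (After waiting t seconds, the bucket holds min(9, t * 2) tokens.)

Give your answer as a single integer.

Answer: 5

Derivation:
Need t * 2 >= 9, so t >= 9/2.
Smallest integer t = ceil(9/2) = 5.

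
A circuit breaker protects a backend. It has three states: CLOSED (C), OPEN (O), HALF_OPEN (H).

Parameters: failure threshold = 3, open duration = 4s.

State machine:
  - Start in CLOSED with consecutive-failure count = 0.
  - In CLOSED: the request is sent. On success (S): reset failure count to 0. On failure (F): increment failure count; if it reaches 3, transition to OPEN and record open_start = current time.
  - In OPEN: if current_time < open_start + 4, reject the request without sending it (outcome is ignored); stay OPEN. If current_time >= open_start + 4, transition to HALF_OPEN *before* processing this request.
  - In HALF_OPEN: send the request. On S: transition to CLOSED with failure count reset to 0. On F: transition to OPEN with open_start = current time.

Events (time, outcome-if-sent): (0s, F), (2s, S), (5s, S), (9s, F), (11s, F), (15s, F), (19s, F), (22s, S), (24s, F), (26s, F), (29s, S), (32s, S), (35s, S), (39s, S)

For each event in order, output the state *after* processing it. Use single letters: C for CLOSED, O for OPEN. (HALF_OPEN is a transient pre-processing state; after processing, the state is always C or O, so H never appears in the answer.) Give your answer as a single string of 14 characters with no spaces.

State after each event:
  event#1 t=0s outcome=F: state=CLOSED
  event#2 t=2s outcome=S: state=CLOSED
  event#3 t=5s outcome=S: state=CLOSED
  event#4 t=9s outcome=F: state=CLOSED
  event#5 t=11s outcome=F: state=CLOSED
  event#6 t=15s outcome=F: state=OPEN
  event#7 t=19s outcome=F: state=OPEN
  event#8 t=22s outcome=S: state=OPEN
  event#9 t=24s outcome=F: state=OPEN
  event#10 t=26s outcome=F: state=OPEN
  event#11 t=29s outcome=S: state=CLOSED
  event#12 t=32s outcome=S: state=CLOSED
  event#13 t=35s outcome=S: state=CLOSED
  event#14 t=39s outcome=S: state=CLOSED

Answer: CCCCCOOOOOCCCC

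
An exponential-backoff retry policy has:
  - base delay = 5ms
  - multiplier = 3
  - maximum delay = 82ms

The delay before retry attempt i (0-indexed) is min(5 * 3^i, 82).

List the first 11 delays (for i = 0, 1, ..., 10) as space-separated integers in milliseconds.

Answer: 5 15 45 82 82 82 82 82 82 82 82

Derivation:
Computing each delay:
  i=0: min(5*3^0, 82) = 5
  i=1: min(5*3^1, 82) = 15
  i=2: min(5*3^2, 82) = 45
  i=3: min(5*3^3, 82) = 82
  i=4: min(5*3^4, 82) = 82
  i=5: min(5*3^5, 82) = 82
  i=6: min(5*3^6, 82) = 82
  i=7: min(5*3^7, 82) = 82
  i=8: min(5*3^8, 82) = 82
  i=9: min(5*3^9, 82) = 82
  i=10: min(5*3^10, 82) = 82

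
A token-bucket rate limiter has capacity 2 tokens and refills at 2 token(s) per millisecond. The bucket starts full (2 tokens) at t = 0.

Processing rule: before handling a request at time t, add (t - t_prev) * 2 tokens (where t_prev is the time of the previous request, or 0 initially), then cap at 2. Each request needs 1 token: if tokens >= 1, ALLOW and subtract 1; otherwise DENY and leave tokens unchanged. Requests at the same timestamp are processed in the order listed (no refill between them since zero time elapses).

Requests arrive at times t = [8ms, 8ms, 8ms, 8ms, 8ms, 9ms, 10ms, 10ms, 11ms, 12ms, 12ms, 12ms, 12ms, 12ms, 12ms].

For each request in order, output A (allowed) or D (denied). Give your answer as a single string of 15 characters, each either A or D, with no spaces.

Answer: AADDDAAAAAADDDD

Derivation:
Simulating step by step:
  req#1 t=8ms: ALLOW
  req#2 t=8ms: ALLOW
  req#3 t=8ms: DENY
  req#4 t=8ms: DENY
  req#5 t=8ms: DENY
  req#6 t=9ms: ALLOW
  req#7 t=10ms: ALLOW
  req#8 t=10ms: ALLOW
  req#9 t=11ms: ALLOW
  req#10 t=12ms: ALLOW
  req#11 t=12ms: ALLOW
  req#12 t=12ms: DENY
  req#13 t=12ms: DENY
  req#14 t=12ms: DENY
  req#15 t=12ms: DENY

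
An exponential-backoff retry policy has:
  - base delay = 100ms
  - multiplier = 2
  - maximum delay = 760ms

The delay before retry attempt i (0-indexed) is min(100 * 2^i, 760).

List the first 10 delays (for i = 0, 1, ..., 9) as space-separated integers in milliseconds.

Computing each delay:
  i=0: min(100*2^0, 760) = 100
  i=1: min(100*2^1, 760) = 200
  i=2: min(100*2^2, 760) = 400
  i=3: min(100*2^3, 760) = 760
  i=4: min(100*2^4, 760) = 760
  i=5: min(100*2^5, 760) = 760
  i=6: min(100*2^6, 760) = 760
  i=7: min(100*2^7, 760) = 760
  i=8: min(100*2^8, 760) = 760
  i=9: min(100*2^9, 760) = 760

Answer: 100 200 400 760 760 760 760 760 760 760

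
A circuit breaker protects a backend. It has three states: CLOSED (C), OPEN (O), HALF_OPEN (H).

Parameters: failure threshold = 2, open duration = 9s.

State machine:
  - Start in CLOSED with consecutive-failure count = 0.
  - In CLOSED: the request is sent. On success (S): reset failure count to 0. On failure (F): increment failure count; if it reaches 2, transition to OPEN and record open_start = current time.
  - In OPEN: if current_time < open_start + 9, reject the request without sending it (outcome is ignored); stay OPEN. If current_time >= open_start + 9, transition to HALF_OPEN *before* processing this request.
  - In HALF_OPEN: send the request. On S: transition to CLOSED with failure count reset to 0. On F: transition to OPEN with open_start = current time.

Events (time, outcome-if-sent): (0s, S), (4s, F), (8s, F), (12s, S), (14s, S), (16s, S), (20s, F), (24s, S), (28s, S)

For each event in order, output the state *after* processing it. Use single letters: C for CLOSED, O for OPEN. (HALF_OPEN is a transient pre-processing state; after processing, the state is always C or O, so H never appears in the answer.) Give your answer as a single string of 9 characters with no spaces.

Answer: CCOOOOOOO

Derivation:
State after each event:
  event#1 t=0s outcome=S: state=CLOSED
  event#2 t=4s outcome=F: state=CLOSED
  event#3 t=8s outcome=F: state=OPEN
  event#4 t=12s outcome=S: state=OPEN
  event#5 t=14s outcome=S: state=OPEN
  event#6 t=16s outcome=S: state=OPEN
  event#7 t=20s outcome=F: state=OPEN
  event#8 t=24s outcome=S: state=OPEN
  event#9 t=28s outcome=S: state=OPEN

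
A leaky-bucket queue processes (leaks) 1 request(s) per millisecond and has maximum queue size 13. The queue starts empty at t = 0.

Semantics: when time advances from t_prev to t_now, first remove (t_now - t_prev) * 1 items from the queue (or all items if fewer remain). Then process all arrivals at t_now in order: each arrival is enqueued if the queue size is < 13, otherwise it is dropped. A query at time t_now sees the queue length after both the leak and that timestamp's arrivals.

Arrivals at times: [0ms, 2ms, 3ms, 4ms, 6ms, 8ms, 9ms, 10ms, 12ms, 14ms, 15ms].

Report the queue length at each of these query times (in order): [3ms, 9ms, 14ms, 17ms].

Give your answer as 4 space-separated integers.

Answer: 1 1 1 0

Derivation:
Queue lengths at query times:
  query t=3ms: backlog = 1
  query t=9ms: backlog = 1
  query t=14ms: backlog = 1
  query t=17ms: backlog = 0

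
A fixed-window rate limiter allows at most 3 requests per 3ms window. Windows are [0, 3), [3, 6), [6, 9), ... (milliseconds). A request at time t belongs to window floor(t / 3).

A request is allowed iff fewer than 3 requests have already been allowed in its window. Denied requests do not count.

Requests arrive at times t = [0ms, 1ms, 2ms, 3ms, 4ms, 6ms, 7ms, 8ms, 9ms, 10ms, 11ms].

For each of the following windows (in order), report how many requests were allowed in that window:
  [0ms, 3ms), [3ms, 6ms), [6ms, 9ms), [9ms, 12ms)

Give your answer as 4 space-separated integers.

Processing requests:
  req#1 t=0ms (window 0): ALLOW
  req#2 t=1ms (window 0): ALLOW
  req#3 t=2ms (window 0): ALLOW
  req#4 t=3ms (window 1): ALLOW
  req#5 t=4ms (window 1): ALLOW
  req#6 t=6ms (window 2): ALLOW
  req#7 t=7ms (window 2): ALLOW
  req#8 t=8ms (window 2): ALLOW
  req#9 t=9ms (window 3): ALLOW
  req#10 t=10ms (window 3): ALLOW
  req#11 t=11ms (window 3): ALLOW

Allowed counts by window: 3 2 3 3

Answer: 3 2 3 3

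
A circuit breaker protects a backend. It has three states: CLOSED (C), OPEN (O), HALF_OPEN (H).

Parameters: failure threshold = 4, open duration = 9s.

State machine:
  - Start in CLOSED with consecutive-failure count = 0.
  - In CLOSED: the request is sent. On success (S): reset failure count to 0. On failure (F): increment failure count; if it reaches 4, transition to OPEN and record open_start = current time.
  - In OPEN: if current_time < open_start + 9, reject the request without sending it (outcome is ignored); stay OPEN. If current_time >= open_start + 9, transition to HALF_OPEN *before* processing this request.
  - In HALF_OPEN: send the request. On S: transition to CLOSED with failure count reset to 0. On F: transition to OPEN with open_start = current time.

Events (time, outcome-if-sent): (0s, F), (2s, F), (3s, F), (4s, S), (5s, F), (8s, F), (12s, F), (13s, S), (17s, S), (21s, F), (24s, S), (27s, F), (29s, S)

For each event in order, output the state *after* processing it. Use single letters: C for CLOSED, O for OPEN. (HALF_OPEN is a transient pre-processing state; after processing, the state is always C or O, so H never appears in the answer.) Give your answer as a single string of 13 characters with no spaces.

State after each event:
  event#1 t=0s outcome=F: state=CLOSED
  event#2 t=2s outcome=F: state=CLOSED
  event#3 t=3s outcome=F: state=CLOSED
  event#4 t=4s outcome=S: state=CLOSED
  event#5 t=5s outcome=F: state=CLOSED
  event#6 t=8s outcome=F: state=CLOSED
  event#7 t=12s outcome=F: state=CLOSED
  event#8 t=13s outcome=S: state=CLOSED
  event#9 t=17s outcome=S: state=CLOSED
  event#10 t=21s outcome=F: state=CLOSED
  event#11 t=24s outcome=S: state=CLOSED
  event#12 t=27s outcome=F: state=CLOSED
  event#13 t=29s outcome=S: state=CLOSED

Answer: CCCCCCCCCCCCC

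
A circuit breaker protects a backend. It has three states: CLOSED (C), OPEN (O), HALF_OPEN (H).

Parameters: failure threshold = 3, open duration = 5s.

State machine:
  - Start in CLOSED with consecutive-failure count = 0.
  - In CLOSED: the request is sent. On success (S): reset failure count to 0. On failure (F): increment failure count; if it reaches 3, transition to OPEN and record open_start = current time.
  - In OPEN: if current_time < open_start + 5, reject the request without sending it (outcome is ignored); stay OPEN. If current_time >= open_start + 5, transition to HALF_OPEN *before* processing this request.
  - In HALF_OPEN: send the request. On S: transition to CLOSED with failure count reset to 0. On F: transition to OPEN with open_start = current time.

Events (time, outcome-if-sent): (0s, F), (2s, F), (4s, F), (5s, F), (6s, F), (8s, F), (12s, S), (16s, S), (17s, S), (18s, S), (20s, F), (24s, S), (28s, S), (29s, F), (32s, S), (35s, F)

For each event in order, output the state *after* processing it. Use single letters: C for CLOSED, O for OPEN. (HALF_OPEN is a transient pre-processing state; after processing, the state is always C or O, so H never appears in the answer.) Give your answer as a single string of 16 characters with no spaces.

Answer: CCOOOOCCCCCCCCCC

Derivation:
State after each event:
  event#1 t=0s outcome=F: state=CLOSED
  event#2 t=2s outcome=F: state=CLOSED
  event#3 t=4s outcome=F: state=OPEN
  event#4 t=5s outcome=F: state=OPEN
  event#5 t=6s outcome=F: state=OPEN
  event#6 t=8s outcome=F: state=OPEN
  event#7 t=12s outcome=S: state=CLOSED
  event#8 t=16s outcome=S: state=CLOSED
  event#9 t=17s outcome=S: state=CLOSED
  event#10 t=18s outcome=S: state=CLOSED
  event#11 t=20s outcome=F: state=CLOSED
  event#12 t=24s outcome=S: state=CLOSED
  event#13 t=28s outcome=S: state=CLOSED
  event#14 t=29s outcome=F: state=CLOSED
  event#15 t=32s outcome=S: state=CLOSED
  event#16 t=35s outcome=F: state=CLOSED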